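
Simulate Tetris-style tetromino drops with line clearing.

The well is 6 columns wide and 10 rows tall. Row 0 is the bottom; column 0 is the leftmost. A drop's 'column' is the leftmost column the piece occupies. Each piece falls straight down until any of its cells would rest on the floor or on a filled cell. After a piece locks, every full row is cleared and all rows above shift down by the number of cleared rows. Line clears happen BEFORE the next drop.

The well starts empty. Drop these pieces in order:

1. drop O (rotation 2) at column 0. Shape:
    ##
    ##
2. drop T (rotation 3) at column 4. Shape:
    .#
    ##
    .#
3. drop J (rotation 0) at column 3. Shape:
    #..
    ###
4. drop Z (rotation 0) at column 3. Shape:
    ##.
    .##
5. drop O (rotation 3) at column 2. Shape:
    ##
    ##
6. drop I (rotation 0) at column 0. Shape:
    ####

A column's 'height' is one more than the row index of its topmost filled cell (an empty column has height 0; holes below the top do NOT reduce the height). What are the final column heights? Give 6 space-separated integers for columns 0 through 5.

Answer: 9 9 9 9 6 5

Derivation:
Drop 1: O rot2 at col 0 lands with bottom-row=0; cleared 0 line(s) (total 0); column heights now [2 2 0 0 0 0], max=2
Drop 2: T rot3 at col 4 lands with bottom-row=0; cleared 0 line(s) (total 0); column heights now [2 2 0 0 2 3], max=3
Drop 3: J rot0 at col 3 lands with bottom-row=3; cleared 0 line(s) (total 0); column heights now [2 2 0 5 4 4], max=5
Drop 4: Z rot0 at col 3 lands with bottom-row=4; cleared 0 line(s) (total 0); column heights now [2 2 0 6 6 5], max=6
Drop 5: O rot3 at col 2 lands with bottom-row=6; cleared 0 line(s) (total 0); column heights now [2 2 8 8 6 5], max=8
Drop 6: I rot0 at col 0 lands with bottom-row=8; cleared 0 line(s) (total 0); column heights now [9 9 9 9 6 5], max=9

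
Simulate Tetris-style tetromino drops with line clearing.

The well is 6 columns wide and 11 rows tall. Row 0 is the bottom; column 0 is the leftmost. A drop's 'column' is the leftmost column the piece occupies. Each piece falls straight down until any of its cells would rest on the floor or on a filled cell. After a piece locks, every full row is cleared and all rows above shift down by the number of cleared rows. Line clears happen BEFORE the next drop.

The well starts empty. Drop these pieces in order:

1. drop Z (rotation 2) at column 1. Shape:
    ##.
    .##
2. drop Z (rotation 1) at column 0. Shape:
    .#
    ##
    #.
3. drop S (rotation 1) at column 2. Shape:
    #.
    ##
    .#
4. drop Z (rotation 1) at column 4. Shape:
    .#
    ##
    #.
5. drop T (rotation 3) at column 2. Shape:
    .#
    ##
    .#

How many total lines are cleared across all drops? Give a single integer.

Drop 1: Z rot2 at col 1 lands with bottom-row=0; cleared 0 line(s) (total 0); column heights now [0 2 2 1 0 0], max=2
Drop 2: Z rot1 at col 0 lands with bottom-row=1; cleared 0 line(s) (total 0); column heights now [3 4 2 1 0 0], max=4
Drop 3: S rot1 at col 2 lands with bottom-row=1; cleared 0 line(s) (total 0); column heights now [3 4 4 3 0 0], max=4
Drop 4: Z rot1 at col 4 lands with bottom-row=0; cleared 1 line(s) (total 1); column heights now [2 3 3 2 1 2], max=3
Drop 5: T rot3 at col 2 lands with bottom-row=2; cleared 0 line(s) (total 1); column heights now [2 3 4 5 1 2], max=5

Answer: 1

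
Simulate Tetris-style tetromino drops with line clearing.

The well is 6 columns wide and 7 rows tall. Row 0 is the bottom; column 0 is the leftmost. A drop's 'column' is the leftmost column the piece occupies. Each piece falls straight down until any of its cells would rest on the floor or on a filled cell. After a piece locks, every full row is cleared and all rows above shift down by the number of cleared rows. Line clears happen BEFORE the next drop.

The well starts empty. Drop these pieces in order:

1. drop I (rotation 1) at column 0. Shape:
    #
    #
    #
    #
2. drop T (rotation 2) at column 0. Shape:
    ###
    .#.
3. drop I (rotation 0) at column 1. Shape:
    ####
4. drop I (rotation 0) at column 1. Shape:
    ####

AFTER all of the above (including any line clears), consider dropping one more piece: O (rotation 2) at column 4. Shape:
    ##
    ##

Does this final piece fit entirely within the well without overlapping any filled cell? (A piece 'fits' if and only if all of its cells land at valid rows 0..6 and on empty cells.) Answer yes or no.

Answer: no

Derivation:
Drop 1: I rot1 at col 0 lands with bottom-row=0; cleared 0 line(s) (total 0); column heights now [4 0 0 0 0 0], max=4
Drop 2: T rot2 at col 0 lands with bottom-row=3; cleared 0 line(s) (total 0); column heights now [5 5 5 0 0 0], max=5
Drop 3: I rot0 at col 1 lands with bottom-row=5; cleared 0 line(s) (total 0); column heights now [5 6 6 6 6 0], max=6
Drop 4: I rot0 at col 1 lands with bottom-row=6; cleared 0 line(s) (total 0); column heights now [5 7 7 7 7 0], max=7
Test piece O rot2 at col 4 (width 2): heights before test = [5 7 7 7 7 0]; fits = False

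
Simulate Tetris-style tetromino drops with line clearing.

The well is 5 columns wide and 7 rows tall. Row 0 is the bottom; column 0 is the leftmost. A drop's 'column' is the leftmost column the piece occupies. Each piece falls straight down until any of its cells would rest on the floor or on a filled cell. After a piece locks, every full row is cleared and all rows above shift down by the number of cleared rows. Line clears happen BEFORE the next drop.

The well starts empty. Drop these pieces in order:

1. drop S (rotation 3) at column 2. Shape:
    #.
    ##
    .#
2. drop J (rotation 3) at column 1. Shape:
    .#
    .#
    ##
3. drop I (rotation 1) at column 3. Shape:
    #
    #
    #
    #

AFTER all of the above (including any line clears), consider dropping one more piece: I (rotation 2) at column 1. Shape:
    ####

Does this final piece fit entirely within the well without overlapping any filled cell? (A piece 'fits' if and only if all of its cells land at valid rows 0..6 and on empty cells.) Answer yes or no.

Answer: yes

Derivation:
Drop 1: S rot3 at col 2 lands with bottom-row=0; cleared 0 line(s) (total 0); column heights now [0 0 3 2 0], max=3
Drop 2: J rot3 at col 1 lands with bottom-row=3; cleared 0 line(s) (total 0); column heights now [0 4 6 2 0], max=6
Drop 3: I rot1 at col 3 lands with bottom-row=2; cleared 0 line(s) (total 0); column heights now [0 4 6 6 0], max=6
Test piece I rot2 at col 1 (width 4): heights before test = [0 4 6 6 0]; fits = True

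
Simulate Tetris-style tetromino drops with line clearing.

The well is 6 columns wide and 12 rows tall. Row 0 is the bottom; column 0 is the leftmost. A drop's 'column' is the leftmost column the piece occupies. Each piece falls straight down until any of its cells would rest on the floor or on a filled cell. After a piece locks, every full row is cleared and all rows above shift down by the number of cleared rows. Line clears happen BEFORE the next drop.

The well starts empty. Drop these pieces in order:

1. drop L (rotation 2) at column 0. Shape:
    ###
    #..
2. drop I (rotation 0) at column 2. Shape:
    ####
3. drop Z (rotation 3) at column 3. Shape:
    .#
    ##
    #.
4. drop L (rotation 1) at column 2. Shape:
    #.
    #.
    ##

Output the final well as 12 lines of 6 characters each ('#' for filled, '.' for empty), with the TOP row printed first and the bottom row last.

Drop 1: L rot2 at col 0 lands with bottom-row=0; cleared 0 line(s) (total 0); column heights now [2 2 2 0 0 0], max=2
Drop 2: I rot0 at col 2 lands with bottom-row=2; cleared 0 line(s) (total 0); column heights now [2 2 3 3 3 3], max=3
Drop 3: Z rot3 at col 3 lands with bottom-row=3; cleared 0 line(s) (total 0); column heights now [2 2 3 5 6 3], max=6
Drop 4: L rot1 at col 2 lands with bottom-row=5; cleared 0 line(s) (total 0); column heights now [2 2 8 6 6 3], max=8

Answer: ......
......
......
......
..#...
..#...
..###.
...##.
...#..
..####
###...
#.....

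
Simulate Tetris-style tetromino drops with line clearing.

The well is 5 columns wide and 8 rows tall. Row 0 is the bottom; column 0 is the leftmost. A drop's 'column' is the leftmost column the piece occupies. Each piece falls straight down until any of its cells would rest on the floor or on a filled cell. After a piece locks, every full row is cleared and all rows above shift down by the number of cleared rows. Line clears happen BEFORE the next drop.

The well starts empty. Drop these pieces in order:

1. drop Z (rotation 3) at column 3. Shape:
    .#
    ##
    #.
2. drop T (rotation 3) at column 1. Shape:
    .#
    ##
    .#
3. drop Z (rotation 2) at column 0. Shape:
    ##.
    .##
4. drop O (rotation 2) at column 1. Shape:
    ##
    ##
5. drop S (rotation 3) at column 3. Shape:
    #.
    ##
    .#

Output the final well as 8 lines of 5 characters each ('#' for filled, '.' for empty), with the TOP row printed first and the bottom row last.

Answer: .....
.##..
.###.
##.##
.##.#
..#.#
.####
..##.

Derivation:
Drop 1: Z rot3 at col 3 lands with bottom-row=0; cleared 0 line(s) (total 0); column heights now [0 0 0 2 3], max=3
Drop 2: T rot3 at col 1 lands with bottom-row=0; cleared 0 line(s) (total 0); column heights now [0 2 3 2 3], max=3
Drop 3: Z rot2 at col 0 lands with bottom-row=3; cleared 0 line(s) (total 0); column heights now [5 5 4 2 3], max=5
Drop 4: O rot2 at col 1 lands with bottom-row=5; cleared 0 line(s) (total 0); column heights now [5 7 7 2 3], max=7
Drop 5: S rot3 at col 3 lands with bottom-row=3; cleared 0 line(s) (total 0); column heights now [5 7 7 6 5], max=7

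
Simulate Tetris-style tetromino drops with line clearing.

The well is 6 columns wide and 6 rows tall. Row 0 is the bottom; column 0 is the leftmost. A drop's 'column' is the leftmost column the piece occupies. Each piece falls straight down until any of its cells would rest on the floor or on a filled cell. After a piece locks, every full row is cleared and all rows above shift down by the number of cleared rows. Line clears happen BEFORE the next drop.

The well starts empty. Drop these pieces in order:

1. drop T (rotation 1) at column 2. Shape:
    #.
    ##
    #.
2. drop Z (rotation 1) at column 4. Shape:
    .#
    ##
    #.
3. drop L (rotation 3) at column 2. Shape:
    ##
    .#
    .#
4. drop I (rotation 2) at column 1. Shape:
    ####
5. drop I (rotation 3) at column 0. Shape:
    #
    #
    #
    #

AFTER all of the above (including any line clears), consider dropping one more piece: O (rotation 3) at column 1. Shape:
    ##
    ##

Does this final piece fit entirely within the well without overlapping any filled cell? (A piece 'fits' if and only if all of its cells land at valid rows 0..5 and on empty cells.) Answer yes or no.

Drop 1: T rot1 at col 2 lands with bottom-row=0; cleared 0 line(s) (total 0); column heights now [0 0 3 2 0 0], max=3
Drop 2: Z rot1 at col 4 lands with bottom-row=0; cleared 0 line(s) (total 0); column heights now [0 0 3 2 2 3], max=3
Drop 3: L rot3 at col 2 lands with bottom-row=2; cleared 0 line(s) (total 0); column heights now [0 0 5 5 2 3], max=5
Drop 4: I rot2 at col 1 lands with bottom-row=5; cleared 0 line(s) (total 0); column heights now [0 6 6 6 6 3], max=6
Drop 5: I rot3 at col 0 lands with bottom-row=0; cleared 0 line(s) (total 0); column heights now [4 6 6 6 6 3], max=6
Test piece O rot3 at col 1 (width 2): heights before test = [4 6 6 6 6 3]; fits = False

Answer: no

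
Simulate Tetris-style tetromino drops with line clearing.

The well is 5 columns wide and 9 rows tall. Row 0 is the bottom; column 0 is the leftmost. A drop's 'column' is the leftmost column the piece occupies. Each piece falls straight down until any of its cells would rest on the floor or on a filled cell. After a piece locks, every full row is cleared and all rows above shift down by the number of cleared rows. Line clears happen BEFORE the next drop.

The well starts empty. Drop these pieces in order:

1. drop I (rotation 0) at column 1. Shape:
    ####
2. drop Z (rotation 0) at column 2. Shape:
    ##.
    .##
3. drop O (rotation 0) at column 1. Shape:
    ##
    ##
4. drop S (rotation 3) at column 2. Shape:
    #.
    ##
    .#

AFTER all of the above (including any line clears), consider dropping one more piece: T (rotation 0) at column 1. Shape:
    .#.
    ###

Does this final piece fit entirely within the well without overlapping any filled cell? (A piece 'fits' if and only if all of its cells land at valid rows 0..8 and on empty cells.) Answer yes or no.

Drop 1: I rot0 at col 1 lands with bottom-row=0; cleared 0 line(s) (total 0); column heights now [0 1 1 1 1], max=1
Drop 2: Z rot0 at col 2 lands with bottom-row=1; cleared 0 line(s) (total 0); column heights now [0 1 3 3 2], max=3
Drop 3: O rot0 at col 1 lands with bottom-row=3; cleared 0 line(s) (total 0); column heights now [0 5 5 3 2], max=5
Drop 4: S rot3 at col 2 lands with bottom-row=4; cleared 0 line(s) (total 0); column heights now [0 5 7 6 2], max=7
Test piece T rot0 at col 1 (width 3): heights before test = [0 5 7 6 2]; fits = True

Answer: yes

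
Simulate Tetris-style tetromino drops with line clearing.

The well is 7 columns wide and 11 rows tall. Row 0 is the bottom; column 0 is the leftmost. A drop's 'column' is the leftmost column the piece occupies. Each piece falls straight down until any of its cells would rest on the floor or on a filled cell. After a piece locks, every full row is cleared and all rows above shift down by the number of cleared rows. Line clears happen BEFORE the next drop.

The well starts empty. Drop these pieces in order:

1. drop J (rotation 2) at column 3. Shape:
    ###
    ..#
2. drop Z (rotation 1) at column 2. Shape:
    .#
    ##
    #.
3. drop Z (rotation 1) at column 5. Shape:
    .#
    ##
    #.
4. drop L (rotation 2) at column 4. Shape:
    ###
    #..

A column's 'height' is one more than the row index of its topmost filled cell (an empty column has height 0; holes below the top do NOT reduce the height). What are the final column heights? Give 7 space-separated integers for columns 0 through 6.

Answer: 0 0 3 4 6 6 6

Derivation:
Drop 1: J rot2 at col 3 lands with bottom-row=0; cleared 0 line(s) (total 0); column heights now [0 0 0 2 2 2 0], max=2
Drop 2: Z rot1 at col 2 lands with bottom-row=1; cleared 0 line(s) (total 0); column heights now [0 0 3 4 2 2 0], max=4
Drop 3: Z rot1 at col 5 lands with bottom-row=2; cleared 0 line(s) (total 0); column heights now [0 0 3 4 2 4 5], max=5
Drop 4: L rot2 at col 4 lands with bottom-row=4; cleared 0 line(s) (total 0); column heights now [0 0 3 4 6 6 6], max=6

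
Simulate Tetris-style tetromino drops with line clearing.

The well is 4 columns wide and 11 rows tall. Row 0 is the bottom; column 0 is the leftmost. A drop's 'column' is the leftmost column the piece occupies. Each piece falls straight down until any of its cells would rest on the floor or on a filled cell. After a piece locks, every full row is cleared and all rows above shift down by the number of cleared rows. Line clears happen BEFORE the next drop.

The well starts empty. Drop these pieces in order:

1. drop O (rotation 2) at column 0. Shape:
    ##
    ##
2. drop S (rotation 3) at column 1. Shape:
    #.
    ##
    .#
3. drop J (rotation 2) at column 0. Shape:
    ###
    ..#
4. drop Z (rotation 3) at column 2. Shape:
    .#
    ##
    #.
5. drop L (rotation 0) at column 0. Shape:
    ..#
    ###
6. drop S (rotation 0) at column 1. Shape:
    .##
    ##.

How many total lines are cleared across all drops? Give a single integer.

Answer: 1

Derivation:
Drop 1: O rot2 at col 0 lands with bottom-row=0; cleared 0 line(s) (total 0); column heights now [2 2 0 0], max=2
Drop 2: S rot3 at col 1 lands with bottom-row=1; cleared 0 line(s) (total 0); column heights now [2 4 3 0], max=4
Drop 3: J rot2 at col 0 lands with bottom-row=3; cleared 0 line(s) (total 0); column heights now [5 5 5 0], max=5
Drop 4: Z rot3 at col 2 lands with bottom-row=5; cleared 0 line(s) (total 0); column heights now [5 5 7 8], max=8
Drop 5: L rot0 at col 0 lands with bottom-row=7; cleared 1 line(s) (total 1); column heights now [5 5 8 7], max=8
Drop 6: S rot0 at col 1 lands with bottom-row=8; cleared 0 line(s) (total 1); column heights now [5 9 10 10], max=10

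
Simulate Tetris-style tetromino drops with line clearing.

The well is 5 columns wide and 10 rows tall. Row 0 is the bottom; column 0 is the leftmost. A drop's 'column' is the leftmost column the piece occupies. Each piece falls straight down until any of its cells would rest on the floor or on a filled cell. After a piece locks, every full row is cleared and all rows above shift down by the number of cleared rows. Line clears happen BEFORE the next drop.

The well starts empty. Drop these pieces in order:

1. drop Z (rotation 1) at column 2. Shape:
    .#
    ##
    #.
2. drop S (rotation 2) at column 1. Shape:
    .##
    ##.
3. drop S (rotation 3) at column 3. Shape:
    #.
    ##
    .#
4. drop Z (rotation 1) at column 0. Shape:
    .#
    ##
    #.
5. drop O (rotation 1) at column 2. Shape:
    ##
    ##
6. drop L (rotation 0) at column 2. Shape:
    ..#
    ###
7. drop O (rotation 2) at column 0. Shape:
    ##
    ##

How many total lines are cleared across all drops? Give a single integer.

Answer: 1

Derivation:
Drop 1: Z rot1 at col 2 lands with bottom-row=0; cleared 0 line(s) (total 0); column heights now [0 0 2 3 0], max=3
Drop 2: S rot2 at col 1 lands with bottom-row=2; cleared 0 line(s) (total 0); column heights now [0 3 4 4 0], max=4
Drop 3: S rot3 at col 3 lands with bottom-row=3; cleared 0 line(s) (total 0); column heights now [0 3 4 6 5], max=6
Drop 4: Z rot1 at col 0 lands with bottom-row=2; cleared 1 line(s) (total 1); column heights now [3 4 3 5 4], max=5
Drop 5: O rot1 at col 2 lands with bottom-row=5; cleared 0 line(s) (total 1); column heights now [3 4 7 7 4], max=7
Drop 6: L rot0 at col 2 lands with bottom-row=7; cleared 0 line(s) (total 1); column heights now [3 4 8 8 9], max=9
Drop 7: O rot2 at col 0 lands with bottom-row=4; cleared 0 line(s) (total 1); column heights now [6 6 8 8 9], max=9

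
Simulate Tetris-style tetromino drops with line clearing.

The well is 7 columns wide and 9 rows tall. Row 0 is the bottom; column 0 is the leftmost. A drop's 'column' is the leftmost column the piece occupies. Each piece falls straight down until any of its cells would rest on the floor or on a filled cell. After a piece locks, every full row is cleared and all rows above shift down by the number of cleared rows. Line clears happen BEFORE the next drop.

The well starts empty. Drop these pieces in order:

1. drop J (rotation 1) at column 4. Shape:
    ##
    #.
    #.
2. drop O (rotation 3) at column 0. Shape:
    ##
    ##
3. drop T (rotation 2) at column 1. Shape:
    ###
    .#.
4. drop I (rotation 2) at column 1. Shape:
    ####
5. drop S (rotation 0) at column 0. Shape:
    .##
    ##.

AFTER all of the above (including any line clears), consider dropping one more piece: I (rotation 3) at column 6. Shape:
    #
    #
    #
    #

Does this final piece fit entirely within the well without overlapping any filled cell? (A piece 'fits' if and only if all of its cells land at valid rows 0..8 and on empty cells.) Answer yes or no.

Answer: yes

Derivation:
Drop 1: J rot1 at col 4 lands with bottom-row=0; cleared 0 line(s) (total 0); column heights now [0 0 0 0 3 3 0], max=3
Drop 2: O rot3 at col 0 lands with bottom-row=0; cleared 0 line(s) (total 0); column heights now [2 2 0 0 3 3 0], max=3
Drop 3: T rot2 at col 1 lands with bottom-row=1; cleared 0 line(s) (total 0); column heights now [2 3 3 3 3 3 0], max=3
Drop 4: I rot2 at col 1 lands with bottom-row=3; cleared 0 line(s) (total 0); column heights now [2 4 4 4 4 3 0], max=4
Drop 5: S rot0 at col 0 lands with bottom-row=4; cleared 0 line(s) (total 0); column heights now [5 6 6 4 4 3 0], max=6
Test piece I rot3 at col 6 (width 1): heights before test = [5 6 6 4 4 3 0]; fits = True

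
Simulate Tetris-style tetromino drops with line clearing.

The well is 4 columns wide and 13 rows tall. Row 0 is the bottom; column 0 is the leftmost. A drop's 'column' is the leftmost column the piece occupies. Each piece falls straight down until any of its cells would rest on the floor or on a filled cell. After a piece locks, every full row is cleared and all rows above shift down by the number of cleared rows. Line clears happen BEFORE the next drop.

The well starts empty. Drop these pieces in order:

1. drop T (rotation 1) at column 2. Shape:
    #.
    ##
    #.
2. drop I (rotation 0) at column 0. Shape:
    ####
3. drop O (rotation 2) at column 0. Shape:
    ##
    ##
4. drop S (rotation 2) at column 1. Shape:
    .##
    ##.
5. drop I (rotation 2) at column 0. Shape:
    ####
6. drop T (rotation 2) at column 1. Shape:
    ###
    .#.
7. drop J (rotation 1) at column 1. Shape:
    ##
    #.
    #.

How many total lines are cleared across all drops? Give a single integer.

Answer: 3

Derivation:
Drop 1: T rot1 at col 2 lands with bottom-row=0; cleared 0 line(s) (total 0); column heights now [0 0 3 2], max=3
Drop 2: I rot0 at col 0 lands with bottom-row=3; cleared 1 line(s) (total 1); column heights now [0 0 3 2], max=3
Drop 3: O rot2 at col 0 lands with bottom-row=0; cleared 1 line(s) (total 2); column heights now [1 1 2 0], max=2
Drop 4: S rot2 at col 1 lands with bottom-row=2; cleared 0 line(s) (total 2); column heights now [1 3 4 4], max=4
Drop 5: I rot2 at col 0 lands with bottom-row=4; cleared 1 line(s) (total 3); column heights now [1 3 4 4], max=4
Drop 6: T rot2 at col 1 lands with bottom-row=4; cleared 0 line(s) (total 3); column heights now [1 6 6 6], max=6
Drop 7: J rot1 at col 1 lands with bottom-row=6; cleared 0 line(s) (total 3); column heights now [1 9 9 6], max=9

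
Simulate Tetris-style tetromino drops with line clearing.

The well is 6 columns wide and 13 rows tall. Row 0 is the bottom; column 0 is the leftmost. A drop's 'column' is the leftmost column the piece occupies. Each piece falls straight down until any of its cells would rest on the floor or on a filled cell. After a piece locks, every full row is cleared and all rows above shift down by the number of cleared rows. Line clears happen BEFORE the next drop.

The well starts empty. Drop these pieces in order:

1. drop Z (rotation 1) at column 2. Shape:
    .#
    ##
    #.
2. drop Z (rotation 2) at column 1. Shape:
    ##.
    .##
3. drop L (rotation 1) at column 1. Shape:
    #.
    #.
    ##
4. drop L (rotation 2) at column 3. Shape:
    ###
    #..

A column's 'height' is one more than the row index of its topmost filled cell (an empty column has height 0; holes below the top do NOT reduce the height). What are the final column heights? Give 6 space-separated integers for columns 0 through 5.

Answer: 0 8 6 6 6 6

Derivation:
Drop 1: Z rot1 at col 2 lands with bottom-row=0; cleared 0 line(s) (total 0); column heights now [0 0 2 3 0 0], max=3
Drop 2: Z rot2 at col 1 lands with bottom-row=3; cleared 0 line(s) (total 0); column heights now [0 5 5 4 0 0], max=5
Drop 3: L rot1 at col 1 lands with bottom-row=5; cleared 0 line(s) (total 0); column heights now [0 8 6 4 0 0], max=8
Drop 4: L rot2 at col 3 lands with bottom-row=4; cleared 0 line(s) (total 0); column heights now [0 8 6 6 6 6], max=8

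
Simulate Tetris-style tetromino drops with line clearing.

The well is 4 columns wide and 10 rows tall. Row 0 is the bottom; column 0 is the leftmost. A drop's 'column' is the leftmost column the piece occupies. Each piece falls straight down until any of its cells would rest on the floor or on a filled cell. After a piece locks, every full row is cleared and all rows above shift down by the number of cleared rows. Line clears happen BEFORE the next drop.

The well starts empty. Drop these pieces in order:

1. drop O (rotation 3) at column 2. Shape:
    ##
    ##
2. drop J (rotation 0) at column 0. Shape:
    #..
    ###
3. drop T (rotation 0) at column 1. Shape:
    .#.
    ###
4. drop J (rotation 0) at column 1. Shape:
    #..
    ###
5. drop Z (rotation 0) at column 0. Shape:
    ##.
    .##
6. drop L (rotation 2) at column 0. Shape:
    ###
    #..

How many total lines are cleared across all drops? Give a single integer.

Drop 1: O rot3 at col 2 lands with bottom-row=0; cleared 0 line(s) (total 0); column heights now [0 0 2 2], max=2
Drop 2: J rot0 at col 0 lands with bottom-row=2; cleared 0 line(s) (total 0); column heights now [4 3 3 2], max=4
Drop 3: T rot0 at col 1 lands with bottom-row=3; cleared 1 line(s) (total 1); column heights now [3 3 4 2], max=4
Drop 4: J rot0 at col 1 lands with bottom-row=4; cleared 0 line(s) (total 1); column heights now [3 6 5 5], max=6
Drop 5: Z rot0 at col 0 lands with bottom-row=6; cleared 0 line(s) (total 1); column heights now [8 8 7 5], max=8
Drop 6: L rot2 at col 0 lands with bottom-row=8; cleared 0 line(s) (total 1); column heights now [10 10 10 5], max=10

Answer: 1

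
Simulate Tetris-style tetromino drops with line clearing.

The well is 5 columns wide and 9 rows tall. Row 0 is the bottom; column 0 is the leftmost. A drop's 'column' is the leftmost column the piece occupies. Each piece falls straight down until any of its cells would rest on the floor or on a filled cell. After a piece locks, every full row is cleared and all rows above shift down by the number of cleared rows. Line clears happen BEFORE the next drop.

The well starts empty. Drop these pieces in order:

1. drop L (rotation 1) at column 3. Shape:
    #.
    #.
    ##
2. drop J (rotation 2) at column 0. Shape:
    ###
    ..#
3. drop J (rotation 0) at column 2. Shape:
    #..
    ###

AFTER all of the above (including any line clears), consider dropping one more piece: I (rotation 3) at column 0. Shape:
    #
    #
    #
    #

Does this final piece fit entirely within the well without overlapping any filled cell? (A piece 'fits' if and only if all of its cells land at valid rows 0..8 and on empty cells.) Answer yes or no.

Drop 1: L rot1 at col 3 lands with bottom-row=0; cleared 0 line(s) (total 0); column heights now [0 0 0 3 1], max=3
Drop 2: J rot2 at col 0 lands with bottom-row=0; cleared 0 line(s) (total 0); column heights now [2 2 2 3 1], max=3
Drop 3: J rot0 at col 2 lands with bottom-row=3; cleared 0 line(s) (total 0); column heights now [2 2 5 4 4], max=5
Test piece I rot3 at col 0 (width 1): heights before test = [2 2 5 4 4]; fits = True

Answer: yes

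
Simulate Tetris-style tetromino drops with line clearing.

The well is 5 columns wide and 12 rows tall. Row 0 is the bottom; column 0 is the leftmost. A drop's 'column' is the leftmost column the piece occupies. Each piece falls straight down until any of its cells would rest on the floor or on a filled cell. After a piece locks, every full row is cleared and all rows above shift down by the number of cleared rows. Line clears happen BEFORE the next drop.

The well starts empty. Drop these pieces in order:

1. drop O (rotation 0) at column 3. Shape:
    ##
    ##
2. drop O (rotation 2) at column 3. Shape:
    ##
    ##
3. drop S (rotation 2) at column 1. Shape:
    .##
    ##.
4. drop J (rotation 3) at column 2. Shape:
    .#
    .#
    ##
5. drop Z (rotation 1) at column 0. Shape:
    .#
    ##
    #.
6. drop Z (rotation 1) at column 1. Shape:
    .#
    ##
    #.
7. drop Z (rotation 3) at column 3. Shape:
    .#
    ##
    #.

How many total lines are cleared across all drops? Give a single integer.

Answer: 1

Derivation:
Drop 1: O rot0 at col 3 lands with bottom-row=0; cleared 0 line(s) (total 0); column heights now [0 0 0 2 2], max=2
Drop 2: O rot2 at col 3 lands with bottom-row=2; cleared 0 line(s) (total 0); column heights now [0 0 0 4 4], max=4
Drop 3: S rot2 at col 1 lands with bottom-row=3; cleared 0 line(s) (total 0); column heights now [0 4 5 5 4], max=5
Drop 4: J rot3 at col 2 lands with bottom-row=5; cleared 0 line(s) (total 0); column heights now [0 4 6 8 4], max=8
Drop 5: Z rot1 at col 0 lands with bottom-row=3; cleared 1 line(s) (total 1); column heights now [4 5 5 7 3], max=7
Drop 6: Z rot1 at col 1 lands with bottom-row=5; cleared 0 line(s) (total 1); column heights now [4 7 8 7 3], max=8
Drop 7: Z rot3 at col 3 lands with bottom-row=7; cleared 0 line(s) (total 1); column heights now [4 7 8 9 10], max=10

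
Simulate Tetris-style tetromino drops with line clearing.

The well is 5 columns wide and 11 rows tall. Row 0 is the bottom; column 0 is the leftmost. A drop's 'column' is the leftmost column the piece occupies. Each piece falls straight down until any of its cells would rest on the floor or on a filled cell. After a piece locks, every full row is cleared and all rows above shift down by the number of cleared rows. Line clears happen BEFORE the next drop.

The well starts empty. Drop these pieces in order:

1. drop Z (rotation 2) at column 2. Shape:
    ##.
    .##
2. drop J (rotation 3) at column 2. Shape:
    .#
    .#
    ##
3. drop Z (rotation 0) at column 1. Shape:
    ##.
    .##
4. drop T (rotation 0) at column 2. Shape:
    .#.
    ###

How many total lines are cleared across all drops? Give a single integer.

Answer: 0

Derivation:
Drop 1: Z rot2 at col 2 lands with bottom-row=0; cleared 0 line(s) (total 0); column heights now [0 0 2 2 1], max=2
Drop 2: J rot3 at col 2 lands with bottom-row=2; cleared 0 line(s) (total 0); column heights now [0 0 3 5 1], max=5
Drop 3: Z rot0 at col 1 lands with bottom-row=5; cleared 0 line(s) (total 0); column heights now [0 7 7 6 1], max=7
Drop 4: T rot0 at col 2 lands with bottom-row=7; cleared 0 line(s) (total 0); column heights now [0 7 8 9 8], max=9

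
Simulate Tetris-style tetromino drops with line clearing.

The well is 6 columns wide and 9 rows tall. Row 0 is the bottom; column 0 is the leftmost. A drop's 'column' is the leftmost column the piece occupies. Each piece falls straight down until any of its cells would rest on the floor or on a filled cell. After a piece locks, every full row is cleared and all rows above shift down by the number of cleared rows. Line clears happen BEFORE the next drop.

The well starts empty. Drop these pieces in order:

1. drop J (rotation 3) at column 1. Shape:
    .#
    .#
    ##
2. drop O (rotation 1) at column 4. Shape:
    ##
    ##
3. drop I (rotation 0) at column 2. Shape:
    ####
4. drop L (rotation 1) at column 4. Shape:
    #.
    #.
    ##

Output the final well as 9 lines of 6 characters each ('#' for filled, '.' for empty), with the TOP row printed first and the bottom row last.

Answer: ......
......
....#.
....#.
....##
..####
..#...
..#.##
.##.##

Derivation:
Drop 1: J rot3 at col 1 lands with bottom-row=0; cleared 0 line(s) (total 0); column heights now [0 1 3 0 0 0], max=3
Drop 2: O rot1 at col 4 lands with bottom-row=0; cleared 0 line(s) (total 0); column heights now [0 1 3 0 2 2], max=3
Drop 3: I rot0 at col 2 lands with bottom-row=3; cleared 0 line(s) (total 0); column heights now [0 1 4 4 4 4], max=4
Drop 4: L rot1 at col 4 lands with bottom-row=4; cleared 0 line(s) (total 0); column heights now [0 1 4 4 7 5], max=7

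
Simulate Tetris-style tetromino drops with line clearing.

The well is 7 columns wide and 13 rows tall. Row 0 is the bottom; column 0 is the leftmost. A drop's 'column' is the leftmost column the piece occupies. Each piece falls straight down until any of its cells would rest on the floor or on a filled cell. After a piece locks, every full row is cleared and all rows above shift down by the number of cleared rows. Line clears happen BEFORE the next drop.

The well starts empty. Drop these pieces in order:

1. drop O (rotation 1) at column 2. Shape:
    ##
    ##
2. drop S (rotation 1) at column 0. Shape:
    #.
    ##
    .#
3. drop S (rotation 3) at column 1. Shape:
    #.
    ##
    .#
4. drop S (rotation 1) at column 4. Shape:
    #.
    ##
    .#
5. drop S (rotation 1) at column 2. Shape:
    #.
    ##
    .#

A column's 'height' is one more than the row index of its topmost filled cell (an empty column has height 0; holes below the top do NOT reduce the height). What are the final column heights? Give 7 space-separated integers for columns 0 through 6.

Drop 1: O rot1 at col 2 lands with bottom-row=0; cleared 0 line(s) (total 0); column heights now [0 0 2 2 0 0 0], max=2
Drop 2: S rot1 at col 0 lands with bottom-row=0; cleared 0 line(s) (total 0); column heights now [3 2 2 2 0 0 0], max=3
Drop 3: S rot3 at col 1 lands with bottom-row=2; cleared 0 line(s) (total 0); column heights now [3 5 4 2 0 0 0], max=5
Drop 4: S rot1 at col 4 lands with bottom-row=0; cleared 0 line(s) (total 0); column heights now [3 5 4 2 3 2 0], max=5
Drop 5: S rot1 at col 2 lands with bottom-row=3; cleared 0 line(s) (total 0); column heights now [3 5 6 5 3 2 0], max=6

Answer: 3 5 6 5 3 2 0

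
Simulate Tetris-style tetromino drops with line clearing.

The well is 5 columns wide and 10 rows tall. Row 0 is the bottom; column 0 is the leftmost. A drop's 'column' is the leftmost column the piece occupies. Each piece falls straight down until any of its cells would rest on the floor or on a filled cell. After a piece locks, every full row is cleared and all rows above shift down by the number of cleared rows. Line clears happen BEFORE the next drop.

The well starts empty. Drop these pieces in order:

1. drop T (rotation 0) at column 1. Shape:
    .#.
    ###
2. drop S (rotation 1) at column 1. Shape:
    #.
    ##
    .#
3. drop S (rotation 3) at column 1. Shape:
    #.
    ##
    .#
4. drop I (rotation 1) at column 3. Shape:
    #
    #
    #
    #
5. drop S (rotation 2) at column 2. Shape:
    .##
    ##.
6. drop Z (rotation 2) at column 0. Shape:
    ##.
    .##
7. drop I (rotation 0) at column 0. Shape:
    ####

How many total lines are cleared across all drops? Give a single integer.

Answer: 0

Derivation:
Drop 1: T rot0 at col 1 lands with bottom-row=0; cleared 0 line(s) (total 0); column heights now [0 1 2 1 0], max=2
Drop 2: S rot1 at col 1 lands with bottom-row=2; cleared 0 line(s) (total 0); column heights now [0 5 4 1 0], max=5
Drop 3: S rot3 at col 1 lands with bottom-row=4; cleared 0 line(s) (total 0); column heights now [0 7 6 1 0], max=7
Drop 4: I rot1 at col 3 lands with bottom-row=1; cleared 0 line(s) (total 0); column heights now [0 7 6 5 0], max=7
Drop 5: S rot2 at col 2 lands with bottom-row=6; cleared 0 line(s) (total 0); column heights now [0 7 7 8 8], max=8
Drop 6: Z rot2 at col 0 lands with bottom-row=7; cleared 0 line(s) (total 0); column heights now [9 9 8 8 8], max=9
Drop 7: I rot0 at col 0 lands with bottom-row=9; cleared 0 line(s) (total 0); column heights now [10 10 10 10 8], max=10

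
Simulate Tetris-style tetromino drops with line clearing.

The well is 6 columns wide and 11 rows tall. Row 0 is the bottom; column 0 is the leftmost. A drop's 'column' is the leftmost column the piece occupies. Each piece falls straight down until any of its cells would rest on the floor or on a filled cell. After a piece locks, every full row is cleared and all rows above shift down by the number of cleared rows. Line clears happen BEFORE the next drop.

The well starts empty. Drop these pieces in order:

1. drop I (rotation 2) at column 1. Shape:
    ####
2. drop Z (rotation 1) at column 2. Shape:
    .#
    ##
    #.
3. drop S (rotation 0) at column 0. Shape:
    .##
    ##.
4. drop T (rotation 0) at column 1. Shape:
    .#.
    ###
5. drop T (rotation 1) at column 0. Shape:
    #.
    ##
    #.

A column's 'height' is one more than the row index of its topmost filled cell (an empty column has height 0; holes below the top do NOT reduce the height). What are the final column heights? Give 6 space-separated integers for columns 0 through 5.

Drop 1: I rot2 at col 1 lands with bottom-row=0; cleared 0 line(s) (total 0); column heights now [0 1 1 1 1 0], max=1
Drop 2: Z rot1 at col 2 lands with bottom-row=1; cleared 0 line(s) (total 0); column heights now [0 1 3 4 1 0], max=4
Drop 3: S rot0 at col 0 lands with bottom-row=2; cleared 0 line(s) (total 0); column heights now [3 4 4 4 1 0], max=4
Drop 4: T rot0 at col 1 lands with bottom-row=4; cleared 0 line(s) (total 0); column heights now [3 5 6 5 1 0], max=6
Drop 5: T rot1 at col 0 lands with bottom-row=4; cleared 0 line(s) (total 0); column heights now [7 6 6 5 1 0], max=7

Answer: 7 6 6 5 1 0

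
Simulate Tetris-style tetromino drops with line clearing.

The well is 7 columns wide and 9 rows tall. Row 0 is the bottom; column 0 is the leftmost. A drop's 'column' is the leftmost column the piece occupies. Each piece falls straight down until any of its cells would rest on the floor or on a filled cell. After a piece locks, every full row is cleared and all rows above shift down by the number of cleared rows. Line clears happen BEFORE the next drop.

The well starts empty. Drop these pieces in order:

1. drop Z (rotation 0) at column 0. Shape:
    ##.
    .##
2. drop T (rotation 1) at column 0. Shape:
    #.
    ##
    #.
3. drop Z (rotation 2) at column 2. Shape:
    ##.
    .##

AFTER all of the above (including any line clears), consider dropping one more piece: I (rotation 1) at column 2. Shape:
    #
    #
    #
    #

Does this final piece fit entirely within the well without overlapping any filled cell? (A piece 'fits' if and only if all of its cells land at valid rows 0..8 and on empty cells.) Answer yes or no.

Answer: yes

Derivation:
Drop 1: Z rot0 at col 0 lands with bottom-row=0; cleared 0 line(s) (total 0); column heights now [2 2 1 0 0 0 0], max=2
Drop 2: T rot1 at col 0 lands with bottom-row=2; cleared 0 line(s) (total 0); column heights now [5 4 1 0 0 0 0], max=5
Drop 3: Z rot2 at col 2 lands with bottom-row=0; cleared 0 line(s) (total 0); column heights now [5 4 2 2 1 0 0], max=5
Test piece I rot1 at col 2 (width 1): heights before test = [5 4 2 2 1 0 0]; fits = True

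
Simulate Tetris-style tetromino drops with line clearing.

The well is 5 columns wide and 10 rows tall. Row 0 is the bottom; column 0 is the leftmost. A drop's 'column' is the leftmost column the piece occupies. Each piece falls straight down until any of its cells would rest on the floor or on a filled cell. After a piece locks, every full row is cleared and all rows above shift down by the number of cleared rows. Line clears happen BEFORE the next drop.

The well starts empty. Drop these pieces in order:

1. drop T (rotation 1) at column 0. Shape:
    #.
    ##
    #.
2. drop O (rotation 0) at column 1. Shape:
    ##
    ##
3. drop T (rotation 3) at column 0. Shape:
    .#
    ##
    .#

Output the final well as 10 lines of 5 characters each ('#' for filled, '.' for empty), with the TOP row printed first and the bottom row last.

Drop 1: T rot1 at col 0 lands with bottom-row=0; cleared 0 line(s) (total 0); column heights now [3 2 0 0 0], max=3
Drop 2: O rot0 at col 1 lands with bottom-row=2; cleared 0 line(s) (total 0); column heights now [3 4 4 0 0], max=4
Drop 3: T rot3 at col 0 lands with bottom-row=4; cleared 0 line(s) (total 0); column heights now [6 7 4 0 0], max=7

Answer: .....
.....
.....
.#...
##...
.#...
.##..
###..
##...
#....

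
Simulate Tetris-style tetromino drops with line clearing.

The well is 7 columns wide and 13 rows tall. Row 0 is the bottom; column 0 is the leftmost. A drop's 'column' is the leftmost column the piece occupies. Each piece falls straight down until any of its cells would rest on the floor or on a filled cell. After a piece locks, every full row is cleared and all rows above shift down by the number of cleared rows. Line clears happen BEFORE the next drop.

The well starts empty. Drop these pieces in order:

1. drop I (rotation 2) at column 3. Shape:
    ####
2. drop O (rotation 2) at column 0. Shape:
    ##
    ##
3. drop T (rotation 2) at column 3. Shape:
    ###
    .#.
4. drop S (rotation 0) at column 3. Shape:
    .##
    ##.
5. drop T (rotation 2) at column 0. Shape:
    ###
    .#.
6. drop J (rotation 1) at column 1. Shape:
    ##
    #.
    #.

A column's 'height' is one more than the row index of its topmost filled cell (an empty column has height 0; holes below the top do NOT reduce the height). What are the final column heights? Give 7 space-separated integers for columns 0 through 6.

Drop 1: I rot2 at col 3 lands with bottom-row=0; cleared 0 line(s) (total 0); column heights now [0 0 0 1 1 1 1], max=1
Drop 2: O rot2 at col 0 lands with bottom-row=0; cleared 0 line(s) (total 0); column heights now [2 2 0 1 1 1 1], max=2
Drop 3: T rot2 at col 3 lands with bottom-row=1; cleared 0 line(s) (total 0); column heights now [2 2 0 3 3 3 1], max=3
Drop 4: S rot0 at col 3 lands with bottom-row=3; cleared 0 line(s) (total 0); column heights now [2 2 0 4 5 5 1], max=5
Drop 5: T rot2 at col 0 lands with bottom-row=2; cleared 0 line(s) (total 0); column heights now [4 4 4 4 5 5 1], max=5
Drop 6: J rot1 at col 1 lands with bottom-row=4; cleared 0 line(s) (total 0); column heights now [4 7 7 4 5 5 1], max=7

Answer: 4 7 7 4 5 5 1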